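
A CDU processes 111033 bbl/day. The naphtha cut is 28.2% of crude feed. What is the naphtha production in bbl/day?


Crude throughput = 111033 bbl/day
Fraction yield = 28.2%
yield = throughput * fraction / 100
yield = 111033 * 28.2 / 100 = 31311.306

31311.306 bbl/day


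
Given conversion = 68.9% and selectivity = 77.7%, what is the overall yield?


Overall yield = conversion (%) * selectivity (%) / 100
Conversion = 68.9%, Selectivity = 77.7%
Y = 68.9 * 77.7 / 100
= 53.5353 %

53.5353 %


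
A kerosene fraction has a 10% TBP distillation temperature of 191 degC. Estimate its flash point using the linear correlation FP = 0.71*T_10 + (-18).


FP = 0.71 * 191 + (-18) = 117.61

117.61 degC


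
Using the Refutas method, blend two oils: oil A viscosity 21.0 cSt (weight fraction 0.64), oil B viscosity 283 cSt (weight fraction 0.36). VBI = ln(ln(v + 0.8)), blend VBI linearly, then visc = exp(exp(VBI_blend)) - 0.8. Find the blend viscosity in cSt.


Refutas method: VBN_i = 14.534*ln(ln(visc_i + 0.8)) + 10.975, blended linearly by mass fraction; since VBN is linear in VBI_i = ln(ln(visc_i + 0.8)) and the fractions sum to 1, blend VBI directly: visc = exp(exp(VBI_blend)) - 0.8
VBI_1 = ln(ln(21.0 + 0.8)) = 1.12555
VBI_2 = ln(ln(283 + 0.8)) = 1.73135
VBI_blend = 0.64 * 1.12555 + 0.36 * 1.73135 = 1.34364
visc_blend = exp(exp(1.34364)) - 0.8 = 45.40

45.40 cSt


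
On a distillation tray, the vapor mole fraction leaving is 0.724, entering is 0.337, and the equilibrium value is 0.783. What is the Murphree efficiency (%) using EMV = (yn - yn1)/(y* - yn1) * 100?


Murphree vapor efficiency: EMV = (y_n - y_(n-1)) / (y*_n - y_(n-1)) * 100
EMV = (0.724 - 0.337) / (0.783 - 0.337) * 100 = 0.387 / 0.446 * 100 = 86.77

86.77 %


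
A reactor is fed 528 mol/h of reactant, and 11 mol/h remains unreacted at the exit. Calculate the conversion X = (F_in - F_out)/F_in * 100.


X = (F_in - F_out) / F_in * 100
Moles reacted = 528 - 11 = 517
X = 517 / 528 * 100
= 0.9792 * 100
= 97.92 %

97.92 %


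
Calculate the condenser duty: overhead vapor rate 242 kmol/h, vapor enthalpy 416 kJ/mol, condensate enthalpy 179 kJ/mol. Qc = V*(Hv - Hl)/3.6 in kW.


Qc = 242 * (416 - 179) / 3.6 = 242 * 237 / 3.6 = 15930

15930 kW


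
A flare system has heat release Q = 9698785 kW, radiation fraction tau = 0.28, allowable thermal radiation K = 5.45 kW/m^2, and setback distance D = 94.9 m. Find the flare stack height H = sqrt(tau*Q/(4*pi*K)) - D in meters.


tau*Q/(4*pi*K) = 0.28 * 9698785 / (4 * pi * 5.45) = 39652.4
sqrt(39652.4) = 199.129
H = 199.129 - 94.9 = 104.2

104.2 m


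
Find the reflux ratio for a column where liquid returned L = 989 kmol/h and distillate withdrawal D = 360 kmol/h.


Reflux ratio definition: R = L / D (liquid returned / distillate withdrawn)
L = 989 kmol/h, D = 360 kmol/h
R = 989 / 360 = 2.747

2.747


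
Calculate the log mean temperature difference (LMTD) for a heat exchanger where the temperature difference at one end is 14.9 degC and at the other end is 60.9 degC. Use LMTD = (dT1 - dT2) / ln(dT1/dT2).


LMTD = (dT1 - dT2) / ln(dT1/dT2)
= (14.9 - 60.9) / ln(14.9 / 60.9) = -46 / -1.40787 = 32.67

32.67 degC


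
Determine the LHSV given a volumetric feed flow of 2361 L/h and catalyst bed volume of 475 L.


LHSV = volumetric feed rate / catalyst volume
= 2361 L/h / 475 L
= 4.971 h^-1

4.971 h^-1


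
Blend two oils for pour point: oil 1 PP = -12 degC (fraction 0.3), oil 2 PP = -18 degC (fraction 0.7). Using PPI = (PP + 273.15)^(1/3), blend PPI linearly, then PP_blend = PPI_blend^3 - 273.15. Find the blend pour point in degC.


PPI_1 = (-12 + 273.15)^(1/3) = 6.391901
PPI_2 = (-18 + 273.15)^(1/3) = 6.342569
PPI_blend = 0.3 * 6.391901 + 0.7 * 6.342569 = 6.357369
PP_blend = 6.357369^3 - 273.15 = 256.9403 - 273.15 = -16.21

-16.21 degC


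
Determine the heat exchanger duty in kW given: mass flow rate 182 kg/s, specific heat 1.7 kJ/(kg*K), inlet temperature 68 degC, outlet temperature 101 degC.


Q = m_dot * cp * delta_T
delta_T = 101 - 68 = 33 K
Q = 182 * 1.7 * 33
= 309.4 * 33
= 10210.2 kW

10210.2 kW


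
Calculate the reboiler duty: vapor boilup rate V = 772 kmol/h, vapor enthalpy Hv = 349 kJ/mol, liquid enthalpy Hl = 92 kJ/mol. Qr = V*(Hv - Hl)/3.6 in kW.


Qr = 772 * (349 - 92) / 3.6 = 772 * 257 / 3.6 = 55110

55110 kW


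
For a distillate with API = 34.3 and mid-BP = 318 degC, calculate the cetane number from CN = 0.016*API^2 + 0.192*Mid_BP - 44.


CN = 0.016 * 34.3^2 + 0.192 * 318 - 44
CN = 18.82384 + 61.056 - 44 = 35.87984

35.87984


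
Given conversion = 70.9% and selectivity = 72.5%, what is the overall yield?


Overall yield = conversion (%) * selectivity (%) / 100
Conversion = 70.9%, Selectivity = 72.5%
Y = 70.9 * 72.5 / 100
= 51.4025 %

51.4025 %


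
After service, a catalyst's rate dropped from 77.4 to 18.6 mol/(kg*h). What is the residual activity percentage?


Activity (%) = (rate_used / rate_fresh) * 100
rate_used = 18.6, rate_fresh = 77.4
= (18.6 / 77.4) * 100
= 0.2403 * 100 = 24.03

24.03 %


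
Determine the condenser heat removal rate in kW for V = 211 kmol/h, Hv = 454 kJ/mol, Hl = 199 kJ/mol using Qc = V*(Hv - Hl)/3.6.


Qc = 211 * (454 - 199) / 3.6 = 211 * 255 / 3.6 = 14950

14950 kW


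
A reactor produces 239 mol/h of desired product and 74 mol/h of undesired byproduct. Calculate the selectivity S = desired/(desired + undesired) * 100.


Selectivity = desired / (desired + undesired) * 100
Total products = 239 + 74 = 313 mol/h
S = 239 / 313 * 100
= 0.7636 * 100
= 76.36 %

76.36 %


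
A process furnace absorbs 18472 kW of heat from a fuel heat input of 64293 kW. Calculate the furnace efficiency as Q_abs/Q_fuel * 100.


Furnace efficiency = Q_absorbed / Q_fuel * 100
= 18472 / 64293 * 100 = 28.73

28.73 %


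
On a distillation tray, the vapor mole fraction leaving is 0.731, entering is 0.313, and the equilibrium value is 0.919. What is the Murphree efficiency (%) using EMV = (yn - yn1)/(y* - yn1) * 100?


Murphree vapor efficiency: EMV = (y_n - y_(n-1)) / (y*_n - y_(n-1)) * 100
EMV = (0.731 - 0.313) / (0.919 - 0.313) * 100 = 0.418 / 0.606 * 100 = 68.98

68.98 %


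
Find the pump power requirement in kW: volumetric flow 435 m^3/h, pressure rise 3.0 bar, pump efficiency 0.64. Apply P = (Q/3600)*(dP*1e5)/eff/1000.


Q = 435 / 3600 = 0.120833 m^3/s
P = 0.120833 * (3.0 * 1e5) / 0.64 / 1000 = 56.64

56.64 kW


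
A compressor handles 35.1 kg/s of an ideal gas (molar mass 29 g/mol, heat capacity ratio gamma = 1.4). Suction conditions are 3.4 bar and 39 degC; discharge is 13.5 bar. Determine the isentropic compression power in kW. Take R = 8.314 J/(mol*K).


Isentropic work: W = m*(gamma/(gamma-1))*(R*T1/MW)*((P2/P1)^((gamma-1)/gamma) - 1)
T1 = 39 + 273.15 = 312.15 K
Pressure ratio = 13.5 / 3.4 = 3.97059
Exponent = (1.4 - 1)/1.4 = 0.285714
(P2/P1)^exp - 1 = 3.97059^0.285714 - 1 = 0.482864
W = 35.1 * 1.4 / 0.4 * 8.314 * 312.15 / 29 * 0.482864 = 5309

5309 kW


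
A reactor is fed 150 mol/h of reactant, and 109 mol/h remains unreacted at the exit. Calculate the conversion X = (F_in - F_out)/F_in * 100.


X = (F_in - F_out) / F_in * 100
Moles reacted = 150 - 109 = 41
X = 41 / 150 * 100
= 0.2733 * 100
= 27.33 %

27.33 %


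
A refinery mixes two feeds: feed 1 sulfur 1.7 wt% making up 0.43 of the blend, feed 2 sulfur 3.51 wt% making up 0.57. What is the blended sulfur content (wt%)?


Linear sulfur blending: S_blend = x1*S1 + x2*S2
Contribution 1: 0.43 * 1.7 = 0.731 wt%
Contribution 2: 0.57 * 3.51 = 2.0007 wt%
S_blend = 0.731 + 2.0007 = 2.7317

2.7317 wt%


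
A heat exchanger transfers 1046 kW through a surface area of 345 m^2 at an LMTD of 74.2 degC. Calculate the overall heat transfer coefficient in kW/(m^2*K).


From Q = U*A*LMTD, U = Q / (A * LMTD)
U = 1046 / (345 * 74.2) = 1046 / 25599 = 0.04086

0.04086 kW/(m^2*K)


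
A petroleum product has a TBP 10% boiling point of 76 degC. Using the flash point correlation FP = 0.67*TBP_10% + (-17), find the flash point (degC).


FP = 0.67 * 76 + (-17) = 33.92

33.92 degC


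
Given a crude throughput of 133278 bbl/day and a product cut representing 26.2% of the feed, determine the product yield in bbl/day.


Crude throughput = 133278 bbl/day
Fraction yield = 26.2%
yield = throughput * fraction / 100
yield = 133278 * 26.2 / 100 = 34918.836

34918.836 bbl/day


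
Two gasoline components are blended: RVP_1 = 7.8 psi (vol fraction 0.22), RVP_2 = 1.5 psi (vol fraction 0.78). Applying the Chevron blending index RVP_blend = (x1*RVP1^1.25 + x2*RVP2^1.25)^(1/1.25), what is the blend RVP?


Chevron index: RVP_blend = (sum xi*RVPi^1.25)^(1/1.25)
RVP^1.25 terms: 0.22 * 7.8^1.25 + 0.78 * 1.5^1.25 = 4.16257
RVP_blend = 4.16257^(1/1.25) = 3.130

3.130 psi


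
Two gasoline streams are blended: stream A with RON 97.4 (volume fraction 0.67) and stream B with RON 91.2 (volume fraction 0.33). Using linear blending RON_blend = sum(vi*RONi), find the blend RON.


Linear blending: RON_blend = sum(vi * RONi)
Contribution 1: 0.67 * 97.4 = 65.258
Contribution 2: 0.33 * 91.2 = 30.096
RON_blend = 65.258 + 30.096 = 95.354

95.354


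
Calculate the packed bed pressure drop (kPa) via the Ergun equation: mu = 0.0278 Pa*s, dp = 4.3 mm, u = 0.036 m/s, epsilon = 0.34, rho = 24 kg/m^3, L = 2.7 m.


dp = 4.3 mm = 0.0043 m
Viscous term = 150*0.0278*0.036*(1-0.34)^2 / (0.0043^2*0.34^3) = 89981.4
Inertial term = 1.75*24*0.036^2*(1-0.34) / (0.0043*0.34^3) = 212.566
dP/L = 89981.4 + 212.566 = 90194 Pa/m
dP = 90194 * 2.7 / 1000 = 243.5 kPa

243.5 kPa


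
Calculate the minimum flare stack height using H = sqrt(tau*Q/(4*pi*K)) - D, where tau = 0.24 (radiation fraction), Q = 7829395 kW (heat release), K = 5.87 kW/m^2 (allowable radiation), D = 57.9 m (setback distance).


tau*Q/(4*pi*K) = 0.24 * 7829395 / (4 * pi * 5.87) = 25473.7
sqrt(25473.7) = 159.605
H = 159.605 - 57.9 = 101.7

101.7 m


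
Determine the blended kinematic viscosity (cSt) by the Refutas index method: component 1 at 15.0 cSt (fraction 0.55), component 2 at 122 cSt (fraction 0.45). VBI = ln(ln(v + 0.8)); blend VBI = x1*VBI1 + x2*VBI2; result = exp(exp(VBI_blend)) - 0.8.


Refutas method: VBN_i = 14.534*ln(ln(visc_i + 0.8)) + 10.975, blended linearly by mass fraction; since VBN is linear in VBI_i = ln(ln(visc_i + 0.8)) and the fractions sum to 1, blend VBI directly: visc = exp(exp(VBI_blend)) - 0.8
VBI_1 = ln(ln(15.0 + 0.8)) = 1.01523
VBI_2 = ln(ln(122 + 0.8)) = 1.57081
VBI_blend = 0.55 * 1.01523 + 0.45 * 1.57081 = 1.26524
visc_blend = exp(exp(1.26524)) - 0.8 = 33.80

33.80 cSt


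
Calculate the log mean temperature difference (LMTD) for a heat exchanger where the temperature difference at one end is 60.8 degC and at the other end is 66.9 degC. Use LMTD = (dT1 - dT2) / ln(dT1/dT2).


LMTD = (dT1 - dT2) / ln(dT1/dT2)
= (60.8 - 66.9) / ln(60.8 / 66.9) = -6.1 / -0.0956092 = 63.80

63.80 degC


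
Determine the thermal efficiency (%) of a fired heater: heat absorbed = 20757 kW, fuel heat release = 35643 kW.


Furnace efficiency = Q_absorbed / Q_fuel * 100
= 20757 / 35643 * 100 = 58.24

58.24 %


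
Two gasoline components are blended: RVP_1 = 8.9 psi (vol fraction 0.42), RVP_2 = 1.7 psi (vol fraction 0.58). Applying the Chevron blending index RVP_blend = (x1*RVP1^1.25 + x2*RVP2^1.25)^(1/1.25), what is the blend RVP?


Chevron index: RVP_blend = (sum xi*RVPi^1.25)^(1/1.25)
RVP^1.25 terms: 0.42 * 8.9^1.25 + 0.58 * 1.7^1.25 = 7.58222
RVP_blend = 7.58222^(1/1.25) = 5.056

5.056 psi


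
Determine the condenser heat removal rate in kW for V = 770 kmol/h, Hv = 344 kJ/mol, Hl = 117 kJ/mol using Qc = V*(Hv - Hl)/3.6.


Qc = 770 * (344 - 117) / 3.6 = 770 * 227 / 3.6 = 48550

48550 kW


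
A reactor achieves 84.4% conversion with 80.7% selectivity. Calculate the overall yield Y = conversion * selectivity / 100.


Overall yield = conversion (%) * selectivity (%) / 100
Conversion = 84.4%, Selectivity = 80.7%
Y = 84.4 * 80.7 / 100
= 68.1108 %

68.1108 %


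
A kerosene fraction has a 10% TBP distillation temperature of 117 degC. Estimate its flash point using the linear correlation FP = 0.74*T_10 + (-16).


FP = 0.74 * 117 + (-16) = 70.58

70.58 degC


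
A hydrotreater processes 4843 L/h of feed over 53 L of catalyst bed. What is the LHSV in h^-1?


LHSV = volumetric feed rate / catalyst volume
= 4843 L/h / 53 L
= 91.38 h^-1

91.38 h^-1


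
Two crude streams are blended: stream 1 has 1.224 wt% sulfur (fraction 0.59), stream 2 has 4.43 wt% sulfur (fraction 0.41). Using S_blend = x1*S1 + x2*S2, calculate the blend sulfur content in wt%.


Linear sulfur blending: S_blend = x1*S1 + x2*S2
Contribution 1: 0.59 * 1.224 = 0.72216 wt%
Contribution 2: 0.41 * 4.43 = 1.8163 wt%
S_blend = 0.72216 + 1.8163 = 2.53846

2.53846 wt%


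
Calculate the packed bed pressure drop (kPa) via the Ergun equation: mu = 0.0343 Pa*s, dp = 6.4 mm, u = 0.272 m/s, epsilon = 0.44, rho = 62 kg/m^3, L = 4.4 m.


dp = 6.4 mm = 0.0064 m
Viscous term = 150*0.0343*0.272*(1-0.44)^2 / (0.0064^2*0.44^3) = 125780
Inertial term = 1.75*62*0.272^2*(1-0.44) / (0.0064*0.44^3) = 8245.51
dP/L = 125780 + 8245.51 = 134026 Pa/m
dP = 134026 * 4.4 / 1000 = 589.7 kPa

589.7 kPa


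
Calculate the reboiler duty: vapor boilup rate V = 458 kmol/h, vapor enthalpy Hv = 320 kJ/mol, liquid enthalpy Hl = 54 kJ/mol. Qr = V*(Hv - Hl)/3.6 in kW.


Qr = 458 * (320 - 54) / 3.6 = 458 * 266 / 3.6 = 33840

33840 kW


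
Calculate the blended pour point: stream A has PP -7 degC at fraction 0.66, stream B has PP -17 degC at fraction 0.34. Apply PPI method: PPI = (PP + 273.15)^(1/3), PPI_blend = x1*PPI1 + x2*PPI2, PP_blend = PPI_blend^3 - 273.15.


PPI_1 = (-7 + 273.15)^(1/3) = 6.432436
PPI_2 = (-17 + 273.15)^(1/3) = 6.350844
PPI_blend = 0.66 * 6.432436 + 0.34 * 6.350844 = 6.404695
PP_blend = 6.404695^3 - 273.15 = 262.7213 - 273.15 = -10.43

-10.43 degC


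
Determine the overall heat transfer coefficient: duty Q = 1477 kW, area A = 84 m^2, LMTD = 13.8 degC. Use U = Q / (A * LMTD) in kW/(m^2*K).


From Q = U*A*LMTD, U = Q / (A * LMTD)
U = 1477 / (84 * 13.8) = 1477 / 1159.2 = 1.274

1.274 kW/(m^2*K)


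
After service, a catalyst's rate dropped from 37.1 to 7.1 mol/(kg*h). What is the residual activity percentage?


Activity (%) = (rate_used / rate_fresh) * 100
rate_used = 7.1, rate_fresh = 37.1
= (7.1 / 37.1) * 100
= 0.1914 * 100 = 19.14

19.14 %


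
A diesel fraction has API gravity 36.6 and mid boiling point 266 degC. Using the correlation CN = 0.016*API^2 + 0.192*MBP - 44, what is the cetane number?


CN = 0.016 * 36.6^2 + 0.192 * 266 - 44
CN = 21.43296 + 51.072 - 44 = 28.50496

28.50496


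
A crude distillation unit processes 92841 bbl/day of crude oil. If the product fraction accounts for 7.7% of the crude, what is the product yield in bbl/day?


Crude throughput = 92841 bbl/day
Fraction yield = 7.7%
yield = throughput * fraction / 100
yield = 92841 * 7.7 / 100 = 7148.757

7148.757 bbl/day


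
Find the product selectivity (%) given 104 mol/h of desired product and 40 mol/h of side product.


Selectivity = desired / (desired + undesired) * 100
Total products = 104 + 40 = 144 mol/h
S = 104 / 144 * 100
= 0.7222 * 100
= 72.22 %

72.22 %


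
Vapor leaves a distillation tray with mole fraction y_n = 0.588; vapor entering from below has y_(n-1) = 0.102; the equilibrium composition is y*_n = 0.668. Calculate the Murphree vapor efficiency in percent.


Murphree vapor efficiency: EMV = (y_n - y_(n-1)) / (y*_n - y_(n-1)) * 100
EMV = (0.588 - 0.102) / (0.668 - 0.102) * 100 = 0.486 / 0.566 * 100 = 85.87

85.87 %


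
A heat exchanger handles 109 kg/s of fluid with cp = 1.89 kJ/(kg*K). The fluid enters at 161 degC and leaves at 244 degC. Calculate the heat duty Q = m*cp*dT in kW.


Q = m_dot * cp * delta_T
delta_T = 244 - 161 = 83 K
Q = 109 * 1.89 * 83
= 206.01 * 83
= 17098.83 kW

17098.83 kW


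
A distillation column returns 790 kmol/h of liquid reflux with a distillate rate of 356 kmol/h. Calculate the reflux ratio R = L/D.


Reflux ratio definition: R = L / D (liquid returned / distillate withdrawn)
L = 790 kmol/h, D = 356 kmol/h
R = 790 / 356 = 2.219

2.219


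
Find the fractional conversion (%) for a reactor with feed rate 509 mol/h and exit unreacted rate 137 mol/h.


X = (F_in - F_out) / F_in * 100
Moles reacted = 509 - 137 = 372
X = 372 / 509 * 100
= 0.7308 * 100
= 73.08 %

73.08 %


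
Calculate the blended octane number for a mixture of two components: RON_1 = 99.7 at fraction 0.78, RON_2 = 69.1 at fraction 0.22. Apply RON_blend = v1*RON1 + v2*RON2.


Linear blending: RON_blend = sum(vi * RONi)
Contribution 1: 0.78 * 99.7 = 77.766
Contribution 2: 0.22 * 69.1 = 15.202
RON_blend = 77.766 + 15.202 = 92.968

92.968


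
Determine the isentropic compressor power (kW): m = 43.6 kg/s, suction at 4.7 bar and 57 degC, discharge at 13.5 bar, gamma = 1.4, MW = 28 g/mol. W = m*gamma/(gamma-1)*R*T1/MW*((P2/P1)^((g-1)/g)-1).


Isentropic work: W = m*(gamma/(gamma-1))*(R*T1/MW)*((P2/P1)^((gamma-1)/gamma) - 1)
T1 = 57 + 273.15 = 330.15 K
Pressure ratio = 13.5 / 4.7 = 2.87234
Exponent = (1.4 - 1)/1.4 = 0.285714
(P2/P1)^exp - 1 = 2.87234^0.285714 - 1 = 0.351837
W = 43.6 * 1.4 / 0.4 * 8.314 * 330.15 / 28 * 0.351837 = 5263

5263 kW


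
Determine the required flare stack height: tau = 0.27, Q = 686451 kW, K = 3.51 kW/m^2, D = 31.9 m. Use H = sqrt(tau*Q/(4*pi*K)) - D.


tau*Q/(4*pi*K) = 0.27 * 686451 / (4 * pi * 3.51) = 4202
sqrt(4202) = 64.8228
H = 64.8228 - 31.9 = 32.92

32.92 m


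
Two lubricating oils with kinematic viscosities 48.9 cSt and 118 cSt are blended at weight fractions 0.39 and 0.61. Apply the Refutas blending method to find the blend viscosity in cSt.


Refutas method: VBN_i = 14.534*ln(ln(visc_i + 0.8)) + 10.975, blended linearly by mass fraction; since VBN is linear in VBI_i = ln(ln(visc_i + 0.8)) and the fractions sum to 1, blend VBI directly: visc = exp(exp(VBI_blend)) - 0.8
VBI_1 = ln(ln(48.9 + 0.8)) = 1.36252
VBI_2 = ln(ln(118 + 0.8)) = 1.56391
VBI_blend = 0.39 * 1.36252 + 0.61 * 1.56391 = 1.48537
visc_blend = exp(exp(1.48537)) - 0.8 = 82.01

82.01 cSt


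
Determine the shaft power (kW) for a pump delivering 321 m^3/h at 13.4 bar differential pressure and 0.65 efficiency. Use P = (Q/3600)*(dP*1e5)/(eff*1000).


Q = 321 / 3600 = 0.0891667 m^3/s
P = 0.0891667 * (13.4 * 1e5) / 0.65 / 1000 = 183.8

183.8 kW


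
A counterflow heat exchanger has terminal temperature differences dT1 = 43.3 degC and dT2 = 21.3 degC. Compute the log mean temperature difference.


LMTD = (dT1 - dT2) / ln(dT1/dT2)
= (43.3 - 21.3) / ln(43.3 / 21.3) = 22 / 0.709446 = 31.01

31.01 degC


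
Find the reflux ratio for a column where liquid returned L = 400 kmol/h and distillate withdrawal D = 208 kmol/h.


Reflux ratio definition: R = L / D (liquid returned / distillate withdrawn)
L = 400 kmol/h, D = 208 kmol/h
R = 400 / 208 = 1.923

1.923


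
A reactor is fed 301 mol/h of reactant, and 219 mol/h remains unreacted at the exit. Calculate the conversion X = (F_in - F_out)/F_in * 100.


X = (F_in - F_out) / F_in * 100
Moles reacted = 301 - 219 = 82
X = 82 / 301 * 100
= 0.2724 * 100
= 27.24 %

27.24 %


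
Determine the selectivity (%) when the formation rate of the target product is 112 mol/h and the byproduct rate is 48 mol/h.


Selectivity = desired / (desired + undesired) * 100
Total products = 112 + 48 = 160 mol/h
S = 112 / 160 * 100
= 0.7000 * 100
= 70.00 %

70.00 %


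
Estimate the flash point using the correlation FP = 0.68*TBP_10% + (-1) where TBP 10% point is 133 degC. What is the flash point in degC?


FP = 0.68 * 133 + (-1) = 89.44

89.44 degC


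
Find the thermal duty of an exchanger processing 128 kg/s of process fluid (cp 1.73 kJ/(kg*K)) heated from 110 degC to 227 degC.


Q = m_dot * cp * delta_T
delta_T = 227 - 110 = 117 K
Q = 128 * 1.73 * 117
= 221.44 * 117
= 25908.48 kW

25908.48 kW


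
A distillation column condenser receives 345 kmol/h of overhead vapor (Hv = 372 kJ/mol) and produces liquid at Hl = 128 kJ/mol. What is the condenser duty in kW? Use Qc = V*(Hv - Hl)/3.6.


Qc = 345 * (372 - 128) / 3.6 = 345 * 244 / 3.6 = 23380

23380 kW


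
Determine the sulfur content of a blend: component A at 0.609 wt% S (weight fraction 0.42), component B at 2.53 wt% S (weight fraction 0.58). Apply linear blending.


Linear sulfur blending: S_blend = x1*S1 + x2*S2
Contribution 1: 0.42 * 0.609 = 0.25578 wt%
Contribution 2: 0.58 * 2.53 = 1.4674 wt%
S_blend = 0.25578 + 1.4674 = 1.72318

1.72318 wt%


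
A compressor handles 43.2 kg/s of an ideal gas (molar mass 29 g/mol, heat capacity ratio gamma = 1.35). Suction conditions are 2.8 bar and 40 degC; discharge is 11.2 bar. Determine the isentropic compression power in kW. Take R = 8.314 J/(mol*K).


Isentropic work: W = m*(gamma/(gamma-1))*(R*T1/MW)*((P2/P1)^((gamma-1)/gamma) - 1)
T1 = 40 + 273.15 = 313.15 K
Pressure ratio = 11.2 / 2.8 = 4
Exponent = (1.35 - 1)/1.35 = 0.259259
(P2/P1)^exp - 1 = 4^0.259259 - 1 = 0.432483
W = 43.2 * 1.35 / 0.35 * 8.314 * 313.15 / 29 * 0.432483 = 6470

6470 kW


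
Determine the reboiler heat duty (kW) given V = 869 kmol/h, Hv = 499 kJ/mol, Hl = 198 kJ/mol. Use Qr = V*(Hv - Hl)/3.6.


Qr = 869 * (499 - 198) / 3.6 = 869 * 301 / 3.6 = 72660

72660 kW


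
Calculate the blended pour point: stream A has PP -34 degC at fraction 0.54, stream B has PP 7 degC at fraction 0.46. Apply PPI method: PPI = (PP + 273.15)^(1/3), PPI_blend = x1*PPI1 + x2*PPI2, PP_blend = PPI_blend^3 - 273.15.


PPI_1 = (-34 + 273.15)^(1/3) = 6.20712
PPI_2 = (7 + 273.15)^(1/3) = 6.543301
PPI_blend = 0.54 * 6.20712 + 0.46 * 6.543301 = 6.361763
PP_blend = 6.361763^3 - 273.15 = 257.4735 - 273.15 = -15.68

-15.68 degC


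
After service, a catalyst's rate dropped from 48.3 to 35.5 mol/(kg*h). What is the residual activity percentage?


Activity (%) = (rate_used / rate_fresh) * 100
rate_used = 35.5, rate_fresh = 48.3
= (35.5 / 48.3) * 100
= 0.7350 * 100 = 73.50

73.50 %


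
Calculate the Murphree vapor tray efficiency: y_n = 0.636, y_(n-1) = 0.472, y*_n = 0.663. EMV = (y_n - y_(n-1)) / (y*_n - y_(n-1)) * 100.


Murphree vapor efficiency: EMV = (y_n - y_(n-1)) / (y*_n - y_(n-1)) * 100
EMV = (0.636 - 0.472) / (0.663 - 0.472) * 100 = 0.164 / 0.191 * 100 = 85.86

85.86 %


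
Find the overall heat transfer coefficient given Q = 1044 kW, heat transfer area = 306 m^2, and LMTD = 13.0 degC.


From Q = U*A*LMTD, U = Q / (A * LMTD)
U = 1044 / (306 * 13.0) = 1044 / 3978 = 0.2624

0.2624 kW/(m^2*K)


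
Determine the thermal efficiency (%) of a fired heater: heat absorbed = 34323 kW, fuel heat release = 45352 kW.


Furnace efficiency = Q_absorbed / Q_fuel * 100
= 34323 / 45352 * 100 = 75.68

75.68 %


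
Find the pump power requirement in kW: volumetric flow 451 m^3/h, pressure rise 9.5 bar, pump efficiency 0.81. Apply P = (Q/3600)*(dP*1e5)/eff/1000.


Q = 451 / 3600 = 0.125278 m^3/s
P = 0.125278 * (9.5 * 1e5) / 0.81 / 1000 = 146.9

146.9 kW


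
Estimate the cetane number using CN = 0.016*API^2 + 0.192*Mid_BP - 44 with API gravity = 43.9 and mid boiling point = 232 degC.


CN = 0.016 * 43.9^2 + 0.192 * 232 - 44
CN = 30.83536 + 44.544 - 44 = 31.37936

31.37936


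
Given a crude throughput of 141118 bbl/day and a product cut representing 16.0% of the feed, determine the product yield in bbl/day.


Crude throughput = 141118 bbl/day
Fraction yield = 16.0%
yield = throughput * fraction / 100
yield = 141118 * 16.0 / 100 = 22578.88

22578.88 bbl/day


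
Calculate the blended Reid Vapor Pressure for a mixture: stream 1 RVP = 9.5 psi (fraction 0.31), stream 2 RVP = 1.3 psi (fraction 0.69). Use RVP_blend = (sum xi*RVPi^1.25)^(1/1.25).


Chevron index: RVP_blend = (sum xi*RVPi^1.25)^(1/1.25)
RVP^1.25 terms: 0.31 * 9.5^1.25 + 0.69 * 1.3^1.25 = 6.12811
RVP_blend = 6.12811^(1/1.25) = 4.264

4.264 psi


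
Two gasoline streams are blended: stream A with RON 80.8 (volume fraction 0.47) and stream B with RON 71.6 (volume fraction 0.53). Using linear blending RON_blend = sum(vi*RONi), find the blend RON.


Linear blending: RON_blend = sum(vi * RONi)
Contribution 1: 0.47 * 80.8 = 37.976
Contribution 2: 0.53 * 71.6 = 37.948
RON_blend = 37.976 + 37.948 = 75.924

75.924


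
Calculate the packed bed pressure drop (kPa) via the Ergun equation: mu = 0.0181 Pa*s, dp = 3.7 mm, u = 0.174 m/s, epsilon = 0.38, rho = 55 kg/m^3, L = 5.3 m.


dp = 3.7 mm = 0.0037 m
Viscous term = 150*0.0181*0.174*(1-0.38)^2 / (0.0037^2*0.38^3) = 241740
Inertial term = 1.75*55*0.174^2*(1-0.38) / (0.0037*0.38^3) = 8898.94
dP/L = 241740 + 8898.94 = 250639 Pa/m
dP = 250639 * 5.3 / 1000 = 1328 kPa

1328 kPa


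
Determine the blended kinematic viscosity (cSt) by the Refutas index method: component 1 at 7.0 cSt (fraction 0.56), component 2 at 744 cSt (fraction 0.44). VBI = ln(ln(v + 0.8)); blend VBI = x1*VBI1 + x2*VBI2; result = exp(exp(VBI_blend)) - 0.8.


Refutas method: VBN_i = 14.534*ln(ln(visc_i + 0.8)) + 10.975, blended linearly by mass fraction; since VBN is linear in VBI_i = ln(ln(visc_i + 0.8)) and the fractions sum to 1, blend VBI directly: visc = exp(exp(VBI_blend)) - 0.8
VBI_1 = ln(ln(7.0 + 0.8)) = 0.719849
VBI_2 = ln(ln(744 + 0.8)) = 1.88905
VBI_blend = 0.56 * 0.719849 + 0.44 * 1.88905 = 1.2343
visc_blend = exp(exp(1.2343)) - 0.8 = 30.26

30.26 cSt


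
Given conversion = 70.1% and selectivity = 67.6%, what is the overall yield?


Overall yield = conversion (%) * selectivity (%) / 100
Conversion = 70.1%, Selectivity = 67.6%
Y = 70.1 * 67.6 / 100
= 47.3876 %

47.3876 %


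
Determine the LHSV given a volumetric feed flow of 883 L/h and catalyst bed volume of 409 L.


LHSV = volumetric feed rate / catalyst volume
= 883 L/h / 409 L
= 2.159 h^-1

2.159 h^-1


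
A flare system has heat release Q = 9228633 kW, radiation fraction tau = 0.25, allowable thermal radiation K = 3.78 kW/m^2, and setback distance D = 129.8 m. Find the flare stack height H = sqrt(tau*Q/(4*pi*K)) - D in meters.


tau*Q/(4*pi*K) = 0.25 * 9228633 / (4 * pi * 3.78) = 48570.9
sqrt(48570.9) = 220.388
H = 220.388 - 129.8 = 90.59

90.59 m


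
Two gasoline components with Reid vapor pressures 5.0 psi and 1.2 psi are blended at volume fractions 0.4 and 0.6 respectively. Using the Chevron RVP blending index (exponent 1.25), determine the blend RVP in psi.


Chevron index: RVP_blend = (sum xi*RVPi^1.25)^(1/1.25)
RVP^1.25 terms: 0.4 * 5.0^1.25 + 0.6 * 1.2^1.25 = 3.74427
RVP_blend = 3.74427^(1/1.25) = 2.875

2.875 psi


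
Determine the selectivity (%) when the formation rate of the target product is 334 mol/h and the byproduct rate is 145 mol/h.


Selectivity = desired / (desired + undesired) * 100
Total products = 334 + 145 = 479 mol/h
S = 334 / 479 * 100
= 0.6973 * 100
= 69.73 %

69.73 %


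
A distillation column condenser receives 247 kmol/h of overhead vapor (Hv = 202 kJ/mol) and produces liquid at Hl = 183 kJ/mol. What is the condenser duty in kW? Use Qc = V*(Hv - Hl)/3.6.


Qc = 247 * (202 - 183) / 3.6 = 247 * 19 / 3.6 = 1304

1304 kW


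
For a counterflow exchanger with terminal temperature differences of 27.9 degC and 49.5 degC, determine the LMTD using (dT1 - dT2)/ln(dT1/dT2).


LMTD = (dT1 - dT2) / ln(dT1/dT2)
= (27.9 - 49.5) / ln(27.9 / 49.5) = -21.6 / -0.573346 = 37.67

37.67 degC


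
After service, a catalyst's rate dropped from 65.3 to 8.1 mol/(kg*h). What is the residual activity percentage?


Activity (%) = (rate_used / rate_fresh) * 100
rate_used = 8.1, rate_fresh = 65.3
= (8.1 / 65.3) * 100
= 0.1240 * 100 = 12.40

12.40 %


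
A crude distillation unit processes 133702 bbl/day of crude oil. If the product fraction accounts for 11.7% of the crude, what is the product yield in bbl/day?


Crude throughput = 133702 bbl/day
Fraction yield = 11.7%
yield = throughput * fraction / 100
yield = 133702 * 11.7 / 100 = 15643.134

15643.134 bbl/day


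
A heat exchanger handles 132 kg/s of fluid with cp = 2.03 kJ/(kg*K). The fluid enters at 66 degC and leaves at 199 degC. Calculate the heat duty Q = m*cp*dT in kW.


Q = m_dot * cp * delta_T
delta_T = 199 - 66 = 133 K
Q = 132 * 2.03 * 133
= 267.96 * 133
= 35638.68 kW

35638.68 kW


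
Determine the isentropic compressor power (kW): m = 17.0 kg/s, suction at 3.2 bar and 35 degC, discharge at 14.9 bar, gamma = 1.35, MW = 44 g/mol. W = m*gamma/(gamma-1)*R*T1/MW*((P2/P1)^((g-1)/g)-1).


Isentropic work: W = m*(gamma/(gamma-1))*(R*T1/MW)*((P2/P1)^((gamma-1)/gamma) - 1)
T1 = 35 + 273.15 = 308.15 K
Pressure ratio = 14.9 / 3.2 = 4.65625
Exponent = (1.35 - 1)/1.35 = 0.259259
(P2/P1)^exp - 1 = 4.65625^0.259259 - 1 = 0.490028
W = 17.0 * 1.35 / 0.35 * 8.314 * 308.15 / 44 * 0.490028 = 1871

1871 kW


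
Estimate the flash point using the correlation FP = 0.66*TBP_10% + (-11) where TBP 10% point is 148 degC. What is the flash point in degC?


FP = 0.66 * 148 + (-11) = 86.68

86.68 degC


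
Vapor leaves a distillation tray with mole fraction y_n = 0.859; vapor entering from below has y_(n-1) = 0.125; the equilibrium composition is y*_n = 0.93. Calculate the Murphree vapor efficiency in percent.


Murphree vapor efficiency: EMV = (y_n - y_(n-1)) / (y*_n - y_(n-1)) * 100
EMV = (0.859 - 0.125) / (0.93 - 0.125) * 100 = 0.734 / 0.805 * 100 = 91.18

91.18 %


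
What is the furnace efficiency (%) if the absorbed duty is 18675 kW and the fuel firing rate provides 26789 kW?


Furnace efficiency = Q_absorbed / Q_fuel * 100
= 18675 / 26789 * 100 = 69.71

69.71 %


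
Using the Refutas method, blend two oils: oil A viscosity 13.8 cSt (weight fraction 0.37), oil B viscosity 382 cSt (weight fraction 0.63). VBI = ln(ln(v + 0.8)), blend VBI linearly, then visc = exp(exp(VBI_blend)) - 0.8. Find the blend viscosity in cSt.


Refutas method: VBN_i = 14.534*ln(ln(visc_i + 0.8)) + 10.975, blended linearly by mass fraction; since VBN is linear in VBI_i = ln(ln(visc_i + 0.8)) and the fractions sum to 1, blend VBI directly: visc = exp(exp(VBI_blend)) - 0.8
VBI_1 = ln(ln(13.8 + 0.8)) = 0.986198
VBI_2 = ln(ln(382 + 0.8)) = 1.78297
VBI_blend = 0.37 * 0.986198 + 0.63 * 1.78297 = 1.48816
visc_blend = exp(exp(1.48816)) - 0.8 = 83.04

83.04 cSt


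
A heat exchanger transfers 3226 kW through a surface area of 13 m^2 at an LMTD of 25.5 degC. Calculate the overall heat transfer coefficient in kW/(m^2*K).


From Q = U*A*LMTD, U = Q / (A * LMTD)
U = 3226 / (13 * 25.5) = 3226 / 331.5 = 9.732

9.732 kW/(m^2*K)


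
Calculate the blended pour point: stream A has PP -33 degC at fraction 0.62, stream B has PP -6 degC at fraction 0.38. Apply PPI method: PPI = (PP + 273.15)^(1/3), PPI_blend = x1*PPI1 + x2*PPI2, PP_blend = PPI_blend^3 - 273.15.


PPI_1 = (-33 + 273.15)^(1/3) = 6.215759
PPI_2 = (-6 + 273.15)^(1/3) = 6.440482
PPI_blend = 0.62 * 6.215759 + 0.38 * 6.440482 = 6.301154
PP_blend = 6.301154^3 - 273.15 = 250.1844 - 273.15 = -22.97

-22.97 degC


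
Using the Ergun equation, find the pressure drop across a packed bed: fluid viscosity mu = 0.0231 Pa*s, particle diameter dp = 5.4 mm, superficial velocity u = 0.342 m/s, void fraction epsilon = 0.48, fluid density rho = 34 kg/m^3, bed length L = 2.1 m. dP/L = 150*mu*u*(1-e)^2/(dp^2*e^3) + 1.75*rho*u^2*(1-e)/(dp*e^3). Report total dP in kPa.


dp = 5.4 mm = 0.0054 m
Viscous term = 150*0.0231*0.342*(1-0.48)^2 / (0.0054^2*0.48^3) = 99363
Inertial term = 1.75*34*0.342^2*(1-0.48) / (0.0054*0.48^3) = 6059.75
dP/L = 99363 + 6059.75 = 105423 Pa/m
dP = 105423 * 2.1 / 1000 = 221.4 kPa

221.4 kPa


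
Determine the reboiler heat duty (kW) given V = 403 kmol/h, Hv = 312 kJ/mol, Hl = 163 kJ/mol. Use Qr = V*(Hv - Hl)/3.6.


Qr = 403 * (312 - 163) / 3.6 = 403 * 149 / 3.6 = 16680

16680 kW


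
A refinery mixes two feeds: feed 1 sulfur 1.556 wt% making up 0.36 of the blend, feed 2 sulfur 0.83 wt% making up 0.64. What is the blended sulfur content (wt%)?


Linear sulfur blending: S_blend = x1*S1 + x2*S2
Contribution 1: 0.36 * 1.556 = 0.56016 wt%
Contribution 2: 0.64 * 0.83 = 0.5312 wt%
S_blend = 0.56016 + 0.5312 = 1.09136

1.09136 wt%


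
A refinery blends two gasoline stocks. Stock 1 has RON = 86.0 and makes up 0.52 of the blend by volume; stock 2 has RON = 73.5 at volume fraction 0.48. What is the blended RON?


Linear blending: RON_blend = sum(vi * RONi)
Contribution 1: 0.52 * 86.0 = 44.72
Contribution 2: 0.48 * 73.5 = 35.28
RON_blend = 44.72 + 35.28 = 80

80


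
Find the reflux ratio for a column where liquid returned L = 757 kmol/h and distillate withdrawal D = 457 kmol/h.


Reflux ratio definition: R = L / D (liquid returned / distillate withdrawn)
L = 757 kmol/h, D = 457 kmol/h
R = 757 / 457 = 1.656

1.656


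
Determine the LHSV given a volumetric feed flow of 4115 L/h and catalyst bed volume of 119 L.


LHSV = volumetric feed rate / catalyst volume
= 4115 L/h / 119 L
= 34.58 h^-1

34.58 h^-1


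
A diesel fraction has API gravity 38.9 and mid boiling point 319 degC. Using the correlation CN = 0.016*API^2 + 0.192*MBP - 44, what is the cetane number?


CN = 0.016 * 38.9^2 + 0.192 * 319 - 44
CN = 24.21136 + 61.248 - 44 = 41.45936

41.45936


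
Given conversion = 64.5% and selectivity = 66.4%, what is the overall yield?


Overall yield = conversion (%) * selectivity (%) / 100
Conversion = 64.5%, Selectivity = 66.4%
Y = 64.5 * 66.4 / 100
= 42.828 %

42.828 %


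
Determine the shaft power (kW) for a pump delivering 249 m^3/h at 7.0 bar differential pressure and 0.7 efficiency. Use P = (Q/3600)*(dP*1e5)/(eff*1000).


Q = 249 / 3600 = 0.0691667 m^3/s
P = 0.0691667 * (7.0 * 1e5) / 0.7 / 1000 = 69.17

69.17 kW


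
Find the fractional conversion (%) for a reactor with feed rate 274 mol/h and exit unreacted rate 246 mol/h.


X = (F_in - F_out) / F_in * 100
Moles reacted = 274 - 246 = 28
X = 28 / 274 * 100
= 0.1022 * 100
= 10.22 %

10.22 %


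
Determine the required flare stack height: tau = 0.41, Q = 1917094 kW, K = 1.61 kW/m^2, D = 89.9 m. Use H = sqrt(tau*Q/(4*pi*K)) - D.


tau*Q/(4*pi*K) = 0.41 * 1917094 / (4 * pi * 1.61) = 38850
sqrt(38850) = 197.104
H = 197.104 - 89.9 = 107.2

107.2 m


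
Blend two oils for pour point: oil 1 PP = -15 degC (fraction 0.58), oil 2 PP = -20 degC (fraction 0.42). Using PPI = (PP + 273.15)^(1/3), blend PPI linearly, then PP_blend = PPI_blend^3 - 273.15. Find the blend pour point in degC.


PPI_1 = (-15 + 273.15)^(1/3) = 6.36733
PPI_2 = (-20 + 273.15)^(1/3) = 6.325953
PPI_blend = 0.58 * 6.36733 + 0.42 * 6.325953 = 6.349952
PP_blend = 6.349952^3 - 273.15 = 256.0421 - 273.15 = -17.11

-17.11 degC


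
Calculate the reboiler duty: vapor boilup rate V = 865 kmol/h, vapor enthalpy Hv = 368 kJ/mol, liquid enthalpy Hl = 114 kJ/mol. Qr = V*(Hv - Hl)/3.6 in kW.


Qr = 865 * (368 - 114) / 3.6 = 865 * 254 / 3.6 = 61030

61030 kW


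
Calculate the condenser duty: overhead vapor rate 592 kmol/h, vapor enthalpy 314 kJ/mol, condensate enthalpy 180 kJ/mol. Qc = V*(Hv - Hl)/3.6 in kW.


Qc = 592 * (314 - 180) / 3.6 = 592 * 134 / 3.6 = 22040

22040 kW


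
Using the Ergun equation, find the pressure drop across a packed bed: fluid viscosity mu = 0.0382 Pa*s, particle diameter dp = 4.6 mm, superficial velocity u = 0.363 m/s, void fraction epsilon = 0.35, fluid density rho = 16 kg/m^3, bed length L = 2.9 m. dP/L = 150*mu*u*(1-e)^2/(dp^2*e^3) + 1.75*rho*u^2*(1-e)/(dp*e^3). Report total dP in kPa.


dp = 4.6 mm = 0.0046 m
Viscous term = 150*0.0382*0.363*(1-0.35)^2 / (0.0046^2*0.35^3) = 968653
Inertial term = 1.75*16*0.363^2*(1-0.35) / (0.0046*0.35^3) = 12159.7
dP/L = 968653 + 12159.7 = 980813 Pa/m
dP = 980813 * 2.9 / 1000 = 2844 kPa

2844 kPa


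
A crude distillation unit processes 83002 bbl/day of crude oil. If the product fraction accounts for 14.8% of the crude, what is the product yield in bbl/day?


Crude throughput = 83002 bbl/day
Fraction yield = 14.8%
yield = throughput * fraction / 100
yield = 83002 * 14.8 / 100 = 12284.296

12284.296 bbl/day


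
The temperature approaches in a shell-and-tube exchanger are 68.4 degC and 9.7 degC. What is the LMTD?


LMTD = (dT1 - dT2) / ln(dT1/dT2)
= (68.4 - 9.7) / ln(68.4 / 9.7) = 58.7 / 1.95325 = 30.05

30.05 degC


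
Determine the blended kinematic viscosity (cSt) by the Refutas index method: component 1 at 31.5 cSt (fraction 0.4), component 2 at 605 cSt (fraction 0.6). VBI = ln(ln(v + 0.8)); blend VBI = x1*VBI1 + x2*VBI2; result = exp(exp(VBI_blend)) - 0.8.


Refutas method: VBN_i = 14.534*ln(ln(visc_i + 0.8)) + 10.975, blended linearly by mass fraction; since VBN is linear in VBI_i = ln(ln(visc_i + 0.8)) and the fractions sum to 1, blend VBI directly: visc = exp(exp(VBI_blend)) - 0.8
VBI_1 = ln(ln(31.5 + 0.8)) = 1.24561
VBI_2 = ln(ln(605 + 0.8)) = 1.85732
VBI_blend = 0.4 * 1.24561 + 0.6 * 1.85732 = 1.61264
visc_blend = exp(exp(1.61264)) - 0.8 = 150.0

150.0 cSt


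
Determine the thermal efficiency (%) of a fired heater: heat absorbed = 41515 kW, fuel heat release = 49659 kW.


Furnace efficiency = Q_absorbed / Q_fuel * 100
= 41515 / 49659 * 100 = 83.60

83.60 %


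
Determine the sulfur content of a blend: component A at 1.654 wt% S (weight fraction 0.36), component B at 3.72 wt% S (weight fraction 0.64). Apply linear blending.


Linear sulfur blending: S_blend = x1*S1 + x2*S2
Contribution 1: 0.36 * 1.654 = 0.59544 wt%
Contribution 2: 0.64 * 3.72 = 2.3808 wt%
S_blend = 0.59544 + 2.3808 = 2.97624

2.97624 wt%


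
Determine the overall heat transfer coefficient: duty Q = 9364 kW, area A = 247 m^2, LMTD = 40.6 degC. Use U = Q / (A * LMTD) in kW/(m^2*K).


From Q = U*A*LMTD, U = Q / (A * LMTD)
U = 9364 / (247 * 40.6) = 9364 / 10028.2 = 0.9338

0.9338 kW/(m^2*K)


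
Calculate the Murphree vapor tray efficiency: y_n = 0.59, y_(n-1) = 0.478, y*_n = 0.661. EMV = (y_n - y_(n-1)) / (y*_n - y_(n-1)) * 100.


Murphree vapor efficiency: EMV = (y_n - y_(n-1)) / (y*_n - y_(n-1)) * 100
EMV = (0.59 - 0.478) / (0.661 - 0.478) * 100 = 0.112 / 0.183 * 100 = 61.20

61.20 %


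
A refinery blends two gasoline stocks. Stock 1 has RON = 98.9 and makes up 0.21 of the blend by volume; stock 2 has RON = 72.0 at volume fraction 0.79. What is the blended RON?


Linear blending: RON_blend = sum(vi * RONi)
Contribution 1: 0.21 * 98.9 = 20.769
Contribution 2: 0.79 * 72.0 = 56.88
RON_blend = 20.769 + 56.88 = 77.649

77.649


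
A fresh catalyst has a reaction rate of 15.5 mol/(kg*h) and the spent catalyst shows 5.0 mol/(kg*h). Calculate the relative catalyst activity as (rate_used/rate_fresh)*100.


Activity (%) = (rate_used / rate_fresh) * 100
rate_used = 5.0, rate_fresh = 15.5
= (5.0 / 15.5) * 100
= 0.3226 * 100 = 32.26

32.26 %


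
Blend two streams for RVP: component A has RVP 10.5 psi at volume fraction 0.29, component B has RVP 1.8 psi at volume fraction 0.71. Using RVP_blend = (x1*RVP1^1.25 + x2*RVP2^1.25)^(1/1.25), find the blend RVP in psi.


Chevron index: RVP_blend = (sum xi*RVPi^1.25)^(1/1.25)
RVP^1.25 terms: 0.29 * 10.5^1.25 + 0.71 * 1.8^1.25 = 6.96161
RVP_blend = 6.96161^(1/1.25) = 4.722

4.722 psi


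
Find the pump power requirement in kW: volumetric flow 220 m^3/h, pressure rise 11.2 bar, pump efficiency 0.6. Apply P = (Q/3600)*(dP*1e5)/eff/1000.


Q = 220 / 3600 = 0.0611111 m^3/s
P = 0.0611111 * (11.2 * 1e5) / 0.6 / 1000 = 114.1

114.1 kW


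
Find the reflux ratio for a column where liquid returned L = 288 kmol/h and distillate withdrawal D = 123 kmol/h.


Reflux ratio definition: R = L / D (liquid returned / distillate withdrawn)
L = 288 kmol/h, D = 123 kmol/h
R = 288 / 123 = 2.341

2.341


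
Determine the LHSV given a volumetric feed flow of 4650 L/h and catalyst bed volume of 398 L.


LHSV = volumetric feed rate / catalyst volume
= 4650 L/h / 398 L
= 11.68 h^-1

11.68 h^-1


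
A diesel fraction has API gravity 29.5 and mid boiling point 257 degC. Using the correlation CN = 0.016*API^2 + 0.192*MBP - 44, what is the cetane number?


CN = 0.016 * 29.5^2 + 0.192 * 257 - 44
CN = 13.924 + 49.344 - 44 = 19.268

19.268
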